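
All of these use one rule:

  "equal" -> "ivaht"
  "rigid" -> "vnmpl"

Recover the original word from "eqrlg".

In equal: e→i is +4, q→v is +5, u→a is +6, a→h is +7 — the shift increases by 1 each position. The shift increases by 1 at each position, starting from +4: 4, 5, 6, ….
Decoding eqrlg: e−4=a, q−5=l, r−6=l, l−7=e, g−8=y.

alley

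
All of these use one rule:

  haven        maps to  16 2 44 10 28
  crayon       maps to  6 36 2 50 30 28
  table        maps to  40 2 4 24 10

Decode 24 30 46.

low

h(#8)→16 and a(#1)→2: differences scale by 2, so n = 2·pos + 0. The formula is n = 2×(alphabet index, a=1).
Undoing it on 24 30 46: 24→(24−0)÷2=12=l, 30→(30−0)÷2=15=o, 46→(46−0)÷2=23=w.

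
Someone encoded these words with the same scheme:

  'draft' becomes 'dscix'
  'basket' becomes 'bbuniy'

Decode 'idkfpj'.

icicle

Each letter shifts forward by its position index (0, 1, 2, …) — the shift grows by one for each successive letter.
Decoding idkfpj: i−0=i, d−1=c, k−2=i, f−3=c, p−4=l, j−5=e.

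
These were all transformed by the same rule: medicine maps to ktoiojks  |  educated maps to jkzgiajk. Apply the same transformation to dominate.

kzgtosuj

The output letters match the input read backwards, each shifted +6: medicine reversed is enicidem. The word is reversed, then every letter is shifted forward by 6.
Applying it to dominate: reverse → etanimod; then shift: e+6=k, t+6=z, a+6=g, n+6=t, i+6=o, m+6=s, o+6=u, d+6=j.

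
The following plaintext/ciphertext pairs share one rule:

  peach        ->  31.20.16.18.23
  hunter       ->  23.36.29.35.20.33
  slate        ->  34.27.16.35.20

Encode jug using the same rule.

Each letter is replaced by its alphabet position (a=1..z=26) + 15.
For jug: j=10→25, u=21→36, g=7→22.

25.36.22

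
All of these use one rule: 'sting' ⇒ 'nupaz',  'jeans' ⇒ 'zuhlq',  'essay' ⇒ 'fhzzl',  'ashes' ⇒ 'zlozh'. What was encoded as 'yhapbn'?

The output letters match the input read backwards, each shifted +7: sting reversed is gnits. The word is reversed, then every letter is shifted forward by 7.
Undoing it on yhapbn: shift back: y−7=r, h−7=a, a−7=t, p−7=i, b−7=u, n−7=g → ratiug; then reverse → guitar.

guitar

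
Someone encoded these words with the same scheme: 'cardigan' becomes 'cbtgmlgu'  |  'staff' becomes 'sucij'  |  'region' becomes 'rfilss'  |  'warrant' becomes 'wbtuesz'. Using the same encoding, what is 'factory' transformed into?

fbewswe

In cardigan: c→c is +0, a→b is +1, r→t is +2, d→g is +3 — the shift increases by 1 each position. Each letter shifts forward by its position index (0, 1, 2, …) — the shift grows by one for each successive letter.
On factory: f+0=f, a+1=b, c+2=e, t+3=w, o+4=s, r+5=w, y+6=e.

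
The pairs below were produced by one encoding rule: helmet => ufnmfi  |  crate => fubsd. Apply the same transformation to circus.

tvdsjd

The output letters match the input read backwards, each shifted +1: helmet reversed is temleh. Two steps: reverse the string, then apply a Caesar shift of +1.
On circus: reverse → sucric; then shift: s+1=t, u+1=v, c+1=d, r+1=s, i+1=j, c+1=d.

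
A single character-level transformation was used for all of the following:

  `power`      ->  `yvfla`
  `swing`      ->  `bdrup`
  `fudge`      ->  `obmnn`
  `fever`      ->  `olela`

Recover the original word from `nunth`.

enemy

Shifts by position in power: pos 0: p→y (+9), pos 1: o→v (+7), pos 2: w→f (+9), pos 3: e→l (+7) — repeating every 2. A repeating key of period 2 is used — shifts +9, +7 over and over.
Undoing it on nunth: n−9=e, u−7=n, n−9=e, t−7=m, h−9=y.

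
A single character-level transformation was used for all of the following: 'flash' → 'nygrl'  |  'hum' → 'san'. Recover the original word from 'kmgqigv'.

The output letters match the input read backwards, each shifted +6: flash reversed is hsalf. Read the word backwards and shift each letter +6.
Decoding kmgqigv: shift back: k−6=e, m−6=g, g−6=a, q−6=k, i−6=c, g−6=a, v−6=p → egakcap; then reverse → package.

package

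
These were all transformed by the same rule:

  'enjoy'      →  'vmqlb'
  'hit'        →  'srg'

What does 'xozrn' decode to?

Each pair mirrors across the alphabet (e↔v, n↔m, j↔q): positions sum to 25. Letters are reflected about the middle of the alphabet (position → 25−position): Atbash.
Undoing it on xozrn: x↔c, o↔l, z↔a, r↔i, n↔m.

claim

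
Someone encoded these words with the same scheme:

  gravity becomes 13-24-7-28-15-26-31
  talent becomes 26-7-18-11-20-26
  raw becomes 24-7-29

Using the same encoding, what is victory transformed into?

28-15-9-26-21-24-31

g is letter #7 and maps to 13: an offset of 6. The number is (letter's place in the alphabet, a=1) + 6.
For victory: v=22→28, i=9→15, c=3→9, t=20→26, o=15→21, r=18→24, y=25→31.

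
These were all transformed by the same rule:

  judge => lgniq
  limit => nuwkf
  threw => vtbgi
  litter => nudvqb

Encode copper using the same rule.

Shifts by position in judge: pos 0: j→l (+2), pos 1: u→g (+12), pos 2: d→n (+10), pos 3: g→i (+2), pos 4: e→q (+12) — repeating every 3. It's a Vigenère-style cipher with numeric key [2,12,10]: position i shifts by key[i mod 3].
On copper: c+2=e, o+12=a, p+10=z, p+2=r, e+12=q, r+10=b.

eazrqb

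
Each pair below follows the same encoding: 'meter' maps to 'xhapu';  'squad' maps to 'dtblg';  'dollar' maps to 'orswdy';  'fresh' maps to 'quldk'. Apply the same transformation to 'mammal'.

xdtxds

Shifts by position in meter: pos 0: m→x (+11), pos 1: e→h (+3), pos 2: t→a (+7), pos 3: e→p (+11), pos 4: r→u (+3) — repeating every 3. It's a Vigenère-style cipher with numeric key [11,3,7]: position i shifts by key[i mod 3].
For mammal: m+11=x, a+3=d, m+7=t, m+11=x, a+3=d, l+7=s.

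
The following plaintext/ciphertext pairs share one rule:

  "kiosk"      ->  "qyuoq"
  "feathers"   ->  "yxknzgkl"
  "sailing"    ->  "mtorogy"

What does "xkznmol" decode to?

The word is reversed, then every letter is shifted forward by 6.
Reversing it on xkznmol: shift back: x−6=r, k−6=e, z−6=t, n−6=h, m−6=g, o−6=i, l−6=f → rethgif; then reverse → fighter.

fighter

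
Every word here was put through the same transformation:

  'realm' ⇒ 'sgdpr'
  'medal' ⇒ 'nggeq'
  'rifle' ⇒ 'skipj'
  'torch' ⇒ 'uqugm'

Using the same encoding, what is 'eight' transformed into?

fkjly

In realm: r→s is +1, e→g is +2, a→d is +3, l→p is +4 — the shift increases by 1 each position. Letter i (0-indexed) is shifted by i+1, so successive shifts are 1, 2, 3, ….
Applying it to eight: e+1=f, i+2=k, g+3=j, h+4=l, t+5=y.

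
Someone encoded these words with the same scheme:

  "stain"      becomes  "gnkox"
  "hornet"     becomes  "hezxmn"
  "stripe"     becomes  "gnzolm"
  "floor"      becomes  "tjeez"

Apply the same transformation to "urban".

uzrkx

s(18)→g(6) and t(19)→n(13) fit y≡7x+10 (mod 26); the inverse of 7 mod 26 is 15. Each letter's alphabet position (a=0..z=25) is mapped through 7·x+10 mod 26 — an affine cipher.
Applying it to urban: u(20)→7·20+10≡20=u; r(17)→7·17+10≡25=z; b(1)→7·1+10≡17=r; a(0)→7·0+10≡10=k; n(13)→7·13+10≡23=x (all mod 26).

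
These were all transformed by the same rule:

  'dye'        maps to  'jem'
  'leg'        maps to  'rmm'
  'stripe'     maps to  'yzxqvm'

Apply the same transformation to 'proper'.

Vowels shift forward by 8 and consonants shift forward by 6.
On proper: p(cons)+6=v, r(cons)+6=x, o(vowel)+8=w, p(cons)+6=v, e(vowel)+8=m, r(cons)+6=x.

vxwvmx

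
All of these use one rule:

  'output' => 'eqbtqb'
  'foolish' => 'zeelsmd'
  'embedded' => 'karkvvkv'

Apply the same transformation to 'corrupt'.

Treating letters as 0–25, the rule is x ↦ 15x + 2 (mod 26).
On corrupt: c(2)→15·2+2≡6=g; o(14)→15·14+2≡4=e; r(17)→15·17+2≡23=x; r(17)→15·17+2≡23=x; u(20)→15·20+2≡16=q; p(15)→15·15+2≡19=t; t(19)→15·19+2≡1=b (all mod 26).

gexxqtb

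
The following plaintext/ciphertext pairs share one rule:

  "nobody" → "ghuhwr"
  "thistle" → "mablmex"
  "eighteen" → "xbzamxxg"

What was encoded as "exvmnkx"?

lecture

Each letter is shifted forward by 19 in the alphabet (a Caesar shift of +19).
Undoing it on exvmnkx: e−19=l, x−19=e, v−19=c, m−19=t, n−19=u, k−19=r, x−19=e.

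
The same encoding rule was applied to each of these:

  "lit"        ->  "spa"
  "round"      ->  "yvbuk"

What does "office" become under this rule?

vmmpjl

Compare letters: l→s is +7, i→p is +7, t→a is +7 — a constant shift. Each letter is shifted forward by 7 in the alphabet (a Caesar shift of +7).
On office: o+7=v, f+7=m, f+7=m, i+7=p, c+7=j, e+7=l.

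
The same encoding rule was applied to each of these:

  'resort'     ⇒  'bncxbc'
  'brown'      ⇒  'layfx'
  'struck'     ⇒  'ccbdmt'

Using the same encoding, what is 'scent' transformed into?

clowd

Shifts by position in resort: pos 0: r→b (+10), pos 1: e→n (+9), pos 2: s→c (+10), pos 3: o→x (+9) — repeating every 2. A repeating key of period 2 is used — shifts +10, +9 over and over.
For scent: s+10=c, c+9=l, e+10=o, n+9=w, t+10=d.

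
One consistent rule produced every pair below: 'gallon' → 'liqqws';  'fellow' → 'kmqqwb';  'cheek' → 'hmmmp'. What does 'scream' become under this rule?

xhwmir

The shift depends on letter class: consonant g→l is +5, but vowel a→i is +8. Vowels shift forward by 8 and consonants shift forward by 5.
On scream: s(cons)+5=x, c(cons)+5=h, r(cons)+5=w, e(vowel)+8=m, a(vowel)+8=i, m(cons)+5=r.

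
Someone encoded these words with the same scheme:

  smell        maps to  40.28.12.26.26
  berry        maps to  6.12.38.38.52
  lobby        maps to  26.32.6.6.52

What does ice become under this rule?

s(#19)→40 and m(#13)→28: differences scale by 2, so n = 2·pos + 2. The formula is n = 2×(alphabet index, a=1) + 2.
On ice: i=9→20, c=3→8, e=5→12.

20.8.12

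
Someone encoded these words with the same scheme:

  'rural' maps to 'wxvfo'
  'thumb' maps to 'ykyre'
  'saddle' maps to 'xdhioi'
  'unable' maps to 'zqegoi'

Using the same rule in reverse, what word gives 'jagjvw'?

excess

The shifts repeat in a cycle of length 3: positions 0,1,… shift by +5, +3, +4, then the pattern repeats.
Undoing it on jagjvw: j−5=e, a−3=x, g−4=c, j−5=e, v−3=s, w−4=s.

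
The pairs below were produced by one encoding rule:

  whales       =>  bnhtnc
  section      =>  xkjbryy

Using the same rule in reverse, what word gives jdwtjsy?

explain

In whales: w→b is +5, h→n is +6, a→h is +7, l→t is +8 — the shift increases by 1 each position. The shift increases by 1 at each position, starting from +5: 5, 6, 7, ….
Decoding jdwtjsy: j−5=e, d−6=x, w−7=p, t−8=l, j−9=a, s−10=i, y−11=n.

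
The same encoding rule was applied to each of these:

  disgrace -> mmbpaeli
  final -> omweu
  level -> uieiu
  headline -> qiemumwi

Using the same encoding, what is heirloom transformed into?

The rule splits by letter class: vowels +4, consonants +9.
Applying it to heirloom: h(cons)+9=q, e(vowel)+4=i, i(vowel)+4=m, r(cons)+9=a, l(cons)+9=u, o(vowel)+4=s, o(vowel)+4=s, m(cons)+9=v.

qimaussv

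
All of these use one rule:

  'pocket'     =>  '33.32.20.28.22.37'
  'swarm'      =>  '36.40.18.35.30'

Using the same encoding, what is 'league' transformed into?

Each letter is replaced by its alphabet position (a=1..z=26) + 17.
For league: l=12→29, e=5→22, a=1→18, g=7→24, u=21→38, e=5→22.

29.22.18.24.38.22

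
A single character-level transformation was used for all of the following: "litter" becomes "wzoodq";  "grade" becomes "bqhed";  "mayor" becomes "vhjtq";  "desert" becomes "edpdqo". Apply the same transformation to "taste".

ohpod

l(11)→w(22) and i(8)→z(25) fit y≡25x+7 (mod 26); the inverse of 25 mod 26 is 25. Treating letters as 0–25, the rule is x ↦ 25x + 7 (mod 26).
On taste: t(19)→25·19+7≡14=o; a(0)→25·0+7≡7=h; s(18)→25·18+7≡15=p; t(19)→25·19+7≡14=o; e(4)→25·4+7≡3=d (all mod 26).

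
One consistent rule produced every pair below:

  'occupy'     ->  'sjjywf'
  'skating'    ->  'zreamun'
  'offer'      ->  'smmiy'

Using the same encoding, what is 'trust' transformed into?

Vowels shift forward by 4 and consonants shift forward by 7.
Applying it to trust: t(cons)+7=a, r(cons)+7=y, u(vowel)+4=y, s(cons)+7=z, t(cons)+7=a.

ayyza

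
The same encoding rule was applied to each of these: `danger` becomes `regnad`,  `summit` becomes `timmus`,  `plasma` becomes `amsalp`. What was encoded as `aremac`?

It's just the letters in reverse order.
Undoing it on aremac: then reverse → camera.

camera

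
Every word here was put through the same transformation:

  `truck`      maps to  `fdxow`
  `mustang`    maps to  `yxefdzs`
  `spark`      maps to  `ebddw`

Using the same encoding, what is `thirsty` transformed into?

ftldefk

The shift depends on letter class: consonant t→f is +12, but vowel u→x is +3. The rule splits by letter class: vowels +3, consonants +12.
Applying it to thirsty: t(cons)+12=f, h(cons)+12=t, i(vowel)+3=l, r(cons)+12=d, s(cons)+12=e, t(cons)+12=f, y(cons)+12=k.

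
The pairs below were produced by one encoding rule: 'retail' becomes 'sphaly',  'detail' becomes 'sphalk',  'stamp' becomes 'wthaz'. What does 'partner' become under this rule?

The output letters match the input read backwards, each shifted +7: retail reversed is liater. Read the word backwards and shift each letter +7.
For partner: reverse → rentrap; then shift: r+7=y, e+7=l, n+7=u, t+7=a, r+7=y, a+7=h, p+7=w.

yluayhw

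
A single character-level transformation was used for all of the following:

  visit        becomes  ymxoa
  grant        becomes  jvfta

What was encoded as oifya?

least

Letter i (0-indexed) is shifted by i+3, so successive shifts are 3, 4, 5, ….
Undoing it on oifya: o−3=l, i−4=e, f−5=a, y−6=s, a−7=t.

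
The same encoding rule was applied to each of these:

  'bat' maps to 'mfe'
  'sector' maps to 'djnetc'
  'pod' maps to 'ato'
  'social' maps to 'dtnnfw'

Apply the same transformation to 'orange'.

The shift depends on letter class: consonant b→m is +11, but vowel a→f is +5. Two shifts are in play — +5 for a/e/i/o/u, +11 for every other letter.
Applying it to orange: o(vowel)+5=t, r(cons)+11=c, a(vowel)+5=f, n(cons)+11=y, g(cons)+11=r, e(vowel)+5=j.

tcfyrj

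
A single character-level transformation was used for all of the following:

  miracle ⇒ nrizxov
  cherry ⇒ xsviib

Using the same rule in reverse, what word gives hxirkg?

Each pair mirrors across the alphabet (m↔n, i↔r, r↔i): positions sum to 25. This is the alphabet-reversal cipher (Atbash): a becomes z, b becomes y, etc.
Decoding hxirkg: h↔s, x↔c, i↔r, r↔i, k↔p, g↔t.

script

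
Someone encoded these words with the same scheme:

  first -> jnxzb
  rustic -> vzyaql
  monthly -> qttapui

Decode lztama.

In first: f→j is +4, i→n is +5, r→x is +6, s→z is +7 — the shift increases by 1 each position. The shift increases by 1 at each position, starting from +4: 4, 5, 6, ….
Decoding lztama: l−4=h, z−5=u, t−6=n, a−7=t, m−8=e, a−9=r.

hunter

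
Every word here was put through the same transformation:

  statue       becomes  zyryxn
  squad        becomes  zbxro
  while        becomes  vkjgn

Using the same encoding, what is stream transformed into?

s(18)→z(25) and t(19)→y(24) fit y≡25x+17 (mod 26); the inverse of 25 mod 26 is 25. Treating letters as 0–25, the rule is x ↦ 25x + 17 (mod 26).
For stream: s(18)→25·18+17≡25=z; t(19)→25·19+17≡24=y; r(17)→25·17+17≡0=a; e(4)→25·4+17≡13=n; a(0)→25·0+17≡17=r; m(12)→25·12+17≡5=f (all mod 26).

zyanrf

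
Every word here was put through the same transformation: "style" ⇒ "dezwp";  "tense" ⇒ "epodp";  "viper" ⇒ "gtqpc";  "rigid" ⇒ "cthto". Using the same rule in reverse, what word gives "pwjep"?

elite

Shifts by position in style: pos 0: s→d (+11), pos 1: t→e (+11), pos 2: y→z (+1), pos 3: l→w (+11), pos 4: e→p (+11) — repeating every 3. The shifts repeat in a cycle of length 3: positions 0,1,… shift by +11, +11, +1, then the pattern repeats.
Undoing it on pwjep: p−11=e, w−11=l, j−1=i, e−11=t, p−11=e.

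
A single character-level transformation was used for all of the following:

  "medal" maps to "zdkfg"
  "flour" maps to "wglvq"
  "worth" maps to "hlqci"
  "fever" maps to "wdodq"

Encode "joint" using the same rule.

m(12)→z(25) and e(4)→d(3) fit y≡19x+5 (mod 26); the inverse of 19 mod 26 is 11. This is an affine cipher: with a=0,…,z=25, each position x becomes (19x+5) mod 26.
On joint: j(9)→19·9+5≡20=u; o(14)→19·14+5≡11=l; i(8)→19·8+5≡1=b; n(13)→19·13+5≡18=s; t(19)→19·19+5≡2=c (all mod 26).

ulbsc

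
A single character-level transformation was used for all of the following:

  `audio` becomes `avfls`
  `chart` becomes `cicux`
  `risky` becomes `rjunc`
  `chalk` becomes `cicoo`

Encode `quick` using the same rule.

qvkfo

In audio: a→a is +0, u→v is +1, d→f is +2, i→l is +3 — the shift increases by 1 each position. The shift increases by 1 at each position, starting from +0: 0, 1, 2, ….
For quick: q+0=q, u+1=v, i+2=k, c+3=f, k+4=o.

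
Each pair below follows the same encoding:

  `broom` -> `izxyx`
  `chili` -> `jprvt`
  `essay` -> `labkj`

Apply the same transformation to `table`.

In broom: b→i is +7, r→z is +8, o→x is +9, o→y is +10 — the shift increases by 1 each position. Letter i (0-indexed) is shifted by i+7, so successive shifts are 7, 8, 9, ….
On table: t+7=a, a+8=i, b+9=k, l+10=v, e+11=p.

aikvp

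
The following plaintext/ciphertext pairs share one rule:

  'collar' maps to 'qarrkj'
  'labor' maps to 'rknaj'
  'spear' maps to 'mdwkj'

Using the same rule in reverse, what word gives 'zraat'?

c(2)→q(16) and o(14)→a(0) fit y≡3x+10 (mod 26); the inverse of 3 mod 26 is 9. This is an affine cipher: with a=0,…,z=25, each position x becomes (3x+10) mod 26.
Undoing it on zraat: z(25)→9·(25−10)≡5=f; r(17)→9·(17−10)≡11=l; a(0)→9·(0−10)≡14=o; a(0)→9·(0−10)≡14=o; t(19)→9·(19−10)≡3=d (all mod 26).

flood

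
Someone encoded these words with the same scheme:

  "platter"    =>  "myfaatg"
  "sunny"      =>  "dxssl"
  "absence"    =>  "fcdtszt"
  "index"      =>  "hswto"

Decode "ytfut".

leave

p(15)→m(12) and l(11)→y(24) fit y≡23x+5 (mod 26); the inverse of 23 mod 26 is 17. Treating letters as 0–25, the rule is x ↦ 23x + 5 (mod 26).
Decoding ytfut: y(24)→17·(24−5)≡11=l; t(19)→17·(19−5)≡4=e; f(5)→17·(5−5)≡0=a; u(20)→17·(20−5)≡21=v; t(19)→17·(19−5)≡4=e (all mod 26).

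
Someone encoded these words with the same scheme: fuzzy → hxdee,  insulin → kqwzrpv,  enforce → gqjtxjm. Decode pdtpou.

In fuzzy: f→h is +2, u→x is +3, z→d is +4, z→e is +5 — the shift increases by 1 each position. Each letter shifts forward by (position + 2), i.e. 2, 3, 4, … — the shift grows by one for each successive letter.
Decoding pdtpou: p−2=n, d−3=a, t−4=p, p−5=k, o−6=i, u−7=n.

napkin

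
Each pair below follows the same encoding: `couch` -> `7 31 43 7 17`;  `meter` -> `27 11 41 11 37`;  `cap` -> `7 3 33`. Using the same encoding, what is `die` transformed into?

c(#3)→7 and o(#15)→31: differences scale by 2, so n = 2·pos + 1. With a=1..z=26, the number is 2·pos + 1.
For die: d=4→9, i=9→19, e=5→11.

9 19 11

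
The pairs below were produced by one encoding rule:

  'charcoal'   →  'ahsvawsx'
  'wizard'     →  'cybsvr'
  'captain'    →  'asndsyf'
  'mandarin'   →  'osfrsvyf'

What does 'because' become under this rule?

jiasumi

This is an affine cipher: with a=0,…,z=25, each position x becomes (17x+18) mod 26.
Applying it to because: b(1)→17·1+18≡9=j; e(4)→17·4+18≡8=i; c(2)→17·2+18≡0=a; a(0)→17·0+18≡18=s; u(20)→17·20+18≡20=u; s(18)→17·18+18≡12=m; e(4)→17·4+18≡8=i (all mod 26).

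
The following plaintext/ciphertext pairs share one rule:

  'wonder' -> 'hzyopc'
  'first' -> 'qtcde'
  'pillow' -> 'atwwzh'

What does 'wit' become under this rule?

hte

Compare letters: w→h is +11, o→z is +11, n→y is +11 — a constant shift. It's a constant shift of +11 (ROT11).
Applying it to wit: w+11=h, i+11=t, t+11=e.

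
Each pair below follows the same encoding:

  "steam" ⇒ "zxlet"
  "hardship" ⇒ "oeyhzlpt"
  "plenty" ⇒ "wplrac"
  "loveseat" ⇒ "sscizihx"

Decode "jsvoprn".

Shifts by position in steam: pos 0: s→z (+7), pos 1: t→x (+4), pos 2: e→l (+7), pos 3: a→e (+4) — repeating every 2. It's a Vigenère-style cipher with numeric key [7,4]: position i shifts by key[i mod 2].
Undoing it on jsvoprn: j−7=c, s−4=o, v−7=o, o−4=k, p−7=i, r−4=n, n−7=g.

cooking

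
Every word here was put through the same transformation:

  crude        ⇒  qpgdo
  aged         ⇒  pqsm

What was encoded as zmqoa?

ocean

The output letters match the input read backwards, each shifted +12: crude reversed is edurc. The word is reversed, then every letter is shifted forward by 12.
Undoing it on zmqoa: shift back: z−12=n, m−12=a, q−12=e, o−12=c, a−12=o → naeco; then reverse → ocean.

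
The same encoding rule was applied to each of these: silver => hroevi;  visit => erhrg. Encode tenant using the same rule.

Each pair mirrors across the alphabet (s↔h, i↔r, l↔o): positions sum to 25. This is the alphabet-reversal cipher (Atbash): a becomes z, b becomes y, etc.
For tenant: t↔g, e↔v, n↔m, a↔z, n↔m, t↔g.

gvmzmg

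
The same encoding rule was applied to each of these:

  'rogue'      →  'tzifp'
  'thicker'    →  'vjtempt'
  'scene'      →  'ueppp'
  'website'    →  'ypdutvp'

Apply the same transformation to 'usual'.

The rule splits by letter class: vowels +11, consonants +2.
For usual: u(vowel)+11=f, s(cons)+2=u, u(vowel)+11=f, a(vowel)+11=l, l(cons)+2=n.

fufln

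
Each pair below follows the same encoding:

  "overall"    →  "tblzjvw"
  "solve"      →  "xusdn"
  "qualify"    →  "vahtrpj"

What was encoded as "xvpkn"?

spice

In overall: o→t is +5, v→b is +6, e→l is +7, r→z is +8 — the shift increases by 1 each position. Letter i (0-indexed) is shifted by i+5, so successive shifts are 5, 6, 7, ….
Reversing it on xvpkn: x−5=s, v−6=p, p−7=i, k−8=c, n−9=e.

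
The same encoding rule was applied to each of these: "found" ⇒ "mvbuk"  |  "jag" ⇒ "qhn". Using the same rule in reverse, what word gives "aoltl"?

Compare letters: f→m is +7, o→v is +7, u→b is +7 — a constant shift. It's a constant shift of +7 (ROT7).
Undoing it on aoltl: a−7=t, o−7=h, l−7=e, t−7=m, l−7=e.

theme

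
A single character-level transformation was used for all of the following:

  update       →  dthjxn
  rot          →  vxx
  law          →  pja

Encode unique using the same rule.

The shift depends on letter class: consonant p→t is +4, but vowel u→d is +9. Vowels shift forward by 9 and consonants shift forward by 4.
On unique: u(vowel)+9=d, n(cons)+4=r, i(vowel)+9=r, q(cons)+4=u, u(vowel)+9=d, e(vowel)+9=n.

drrudn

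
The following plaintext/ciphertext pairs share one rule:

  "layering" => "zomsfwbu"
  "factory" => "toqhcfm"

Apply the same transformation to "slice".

gzwqs

Every letter moves 14 places later in the alphabet, wrapping around z→a.
For slice: s+14=g, l+14=z, i+14=w, c+14=q, e+14=s.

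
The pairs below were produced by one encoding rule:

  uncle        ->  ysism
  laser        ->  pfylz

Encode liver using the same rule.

In uncle: u→y is +4, n→s is +5, c→i is +6, l→s is +7 — the shift increases by 1 each position. The shift increases by 1 at each position, starting from +4: 4, 5, 6, ….
For liver: l+4=p, i+5=n, v+6=b, e+7=l, r+8=z.

pnblz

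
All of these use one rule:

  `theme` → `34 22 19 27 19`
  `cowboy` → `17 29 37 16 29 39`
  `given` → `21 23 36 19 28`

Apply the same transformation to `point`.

t is letter #20 and maps to 34: an offset of 14. The number is (letter's place in the alphabet, a=1) + 14.
For point: p=16→30, o=15→29, i=9→23, n=14→28, t=20→34.

30 29 23 28 34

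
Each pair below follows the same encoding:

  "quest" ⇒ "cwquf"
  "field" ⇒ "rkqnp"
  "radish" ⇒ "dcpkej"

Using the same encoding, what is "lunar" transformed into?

Shifts by position in quest: pos 0: q→c (+12), pos 1: u→w (+2), pos 2: e→q (+12), pos 3: s→u (+2) — repeating every 2. It's a Vigenère-style cipher with numeric key [12,2]: position i shifts by key[i mod 2].
Applying it to lunar: l+12=x, u+2=w, n+12=z, a+2=c, r+12=d.

xwzcd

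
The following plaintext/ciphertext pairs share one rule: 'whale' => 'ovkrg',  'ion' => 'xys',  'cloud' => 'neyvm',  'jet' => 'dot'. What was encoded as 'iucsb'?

The output letters match the input read backwards, each shifted +10: whale reversed is elahw. Two steps: reverse the string, then apply a Caesar shift of +10.
Undoing it on iucsb: shift back: i−10=y, u−10=k, c−10=s, s−10=i, b−10=r → yksir; then reverse → risky.

risky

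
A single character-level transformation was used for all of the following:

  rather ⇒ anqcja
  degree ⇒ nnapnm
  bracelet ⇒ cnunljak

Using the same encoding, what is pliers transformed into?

The output letters match the input read backwards, each shifted +9: rather reversed is rehtar. The word is reversed, then every letter is shifted forward by 9.
On pliers: reverse → sreilp; then shift: s+9=b, r+9=a, e+9=n, i+9=r, l+9=u, p+9=y.

banruy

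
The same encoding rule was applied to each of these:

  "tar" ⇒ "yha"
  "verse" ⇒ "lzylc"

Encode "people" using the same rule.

The output letters match the input read backwards, each shifted +7: tar reversed is rat. The word is reversed, then every letter is shifted forward by 7.
Applying it to people: reverse → elpoep; then shift: e+7=l, l+7=s, p+7=w, o+7=v, e+7=l, p+7=w.

lswvlw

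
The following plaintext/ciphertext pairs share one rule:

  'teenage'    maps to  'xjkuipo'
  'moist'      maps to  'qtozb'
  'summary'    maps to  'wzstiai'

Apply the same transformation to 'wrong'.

awuuo

In teenage: t→x is +4, e→j is +5, e→k is +6, n→u is +7 — the shift increases by 1 each position. The shift increases by 1 at each position, starting from +4: 4, 5, 6, ….
Applying it to wrong: w+4=a, r+5=w, o+6=u, n+7=u, g+8=o.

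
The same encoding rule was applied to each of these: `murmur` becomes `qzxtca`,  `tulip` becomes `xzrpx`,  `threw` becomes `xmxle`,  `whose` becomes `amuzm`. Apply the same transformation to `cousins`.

gtazqwc

In murmur: m→q is +4, u→z is +5, r→x is +6, m→t is +7 — the shift increases by 1 each position. Letter i (0-indexed) is shifted by i+4, so successive shifts are 4, 5, 6, ….
For cousins: c+4=g, o+5=t, u+6=a, s+7=z, i+8=q, n+9=w, s+10=c.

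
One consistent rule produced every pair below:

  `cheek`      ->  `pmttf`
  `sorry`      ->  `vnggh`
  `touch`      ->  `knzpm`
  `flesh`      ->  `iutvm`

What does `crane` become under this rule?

Treating letters as 0–25, the rule is x ↦ 15x + 11 (mod 26).
Applying it to crane: c(2)→15·2+11≡15=p; r(17)→15·17+11≡6=g; a(0)→15·0+11≡11=l; n(13)→15·13+11≡24=y; e(4)→15·4+11≡19=t (all mod 26).

pglyt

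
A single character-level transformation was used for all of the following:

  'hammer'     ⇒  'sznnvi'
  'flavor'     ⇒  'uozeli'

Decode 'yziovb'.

Each pair mirrors across the alphabet (h↔s, a↔z, m↔n): positions sum to 25. Letters are reflected about the middle of the alphabet (position → 25−position): Atbash.
Reversing it on yziovb: y↔b, z↔a, i↔r, o↔l, v↔e, b↔y.

barley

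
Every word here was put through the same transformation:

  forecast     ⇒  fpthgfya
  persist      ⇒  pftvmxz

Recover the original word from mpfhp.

In forecast: f→f is +0, o→p is +1, r→t is +2, e→h is +3 — the shift increases by 1 each position. Each letter shifts forward by its position index (0, 1, 2, …) — the shift grows by one for each successive letter.
Reversing it on mpfhp: m−0=m, p−1=o, f−2=d, h−3=e, p−4=l.

model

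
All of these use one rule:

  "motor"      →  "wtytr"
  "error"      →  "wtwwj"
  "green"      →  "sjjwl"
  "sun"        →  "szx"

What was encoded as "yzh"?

cut

The output letters match the input read backwards, each shifted +5: motor reversed is rotom. Read the word backwards and shift each letter +5.
Undoing it on yzh: shift back: y−5=t, z−5=u, h−5=c → tuc; then reverse → cut.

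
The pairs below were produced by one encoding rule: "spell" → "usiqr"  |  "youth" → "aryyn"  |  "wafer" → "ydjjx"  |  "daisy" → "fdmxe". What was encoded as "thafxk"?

reward

In spell: s→u is +2, p→s is +3, e→i is +4, l→q is +5 — the shift increases by 1 each position. Letter i (0-indexed) is shifted by i+2, so successive shifts are 2, 3, 4, ….
Decoding thafxk: t−2=r, h−3=e, a−4=w, f−5=a, x−6=r, k−7=d.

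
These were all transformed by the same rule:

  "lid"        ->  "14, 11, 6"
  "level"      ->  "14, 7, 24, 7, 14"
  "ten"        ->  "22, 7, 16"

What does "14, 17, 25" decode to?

low

l is letter #12 and maps to 14: an offset of 2. Letters become their 1-based position plus 2 (so a→3, b→4, …).
Decoding 14, 17, 25: 14→(14−2)÷1=12=l, 17→(17−2)÷1=15=o, 25→(25−2)÷1=23=w.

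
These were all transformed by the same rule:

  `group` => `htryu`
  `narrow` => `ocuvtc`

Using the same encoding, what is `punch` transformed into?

qwqgm

In group: g→h is +1, r→t is +2, o→r is +3, u→y is +4 — the shift increases by 1 each position. Each letter shifts forward by (position + 1), i.e. 1, 2, 3, … — the shift grows by one for each successive letter.
On punch: p+1=q, u+2=w, n+3=q, c+4=g, h+5=m.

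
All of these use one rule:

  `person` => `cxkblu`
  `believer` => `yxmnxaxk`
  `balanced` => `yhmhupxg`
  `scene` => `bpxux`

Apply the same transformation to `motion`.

Treating letters as 0–25, the rule is x ↦ 17x + 7 (mod 26).
For motion: m(12)→17·12+7≡3=d; o(14)→17·14+7≡11=l; t(19)→17·19+7≡18=s; i(8)→17·8+7≡13=n; o(14)→17·14+7≡11=l; n(13)→17·13+7≡20=u (all mod 26).

dlsnlu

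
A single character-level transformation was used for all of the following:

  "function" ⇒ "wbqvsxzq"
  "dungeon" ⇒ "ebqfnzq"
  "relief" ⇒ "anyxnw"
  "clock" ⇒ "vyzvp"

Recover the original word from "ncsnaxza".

exterior

f(5)→w(22) and u(20)→b(1) fit y≡9x+3 (mod 26); the inverse of 9 mod 26 is 3. Each letter's alphabet position (a=0..z=25) is mapped through 9·x+3 mod 26 — an affine cipher.
Undoing it on ncsnaxza: n(13)→3·(13−3)≡4=e; c(2)→3·(2−3)≡23=x; s(18)→3·(18−3)≡19=t; n(13)→3·(13−3)≡4=e; a(0)→3·(0−3)≡17=r; x(23)→3·(23−3)≡8=i; z(25)→3·(25−3)≡14=o; a(0)→3·(0−3)≡17=r (all mod 26).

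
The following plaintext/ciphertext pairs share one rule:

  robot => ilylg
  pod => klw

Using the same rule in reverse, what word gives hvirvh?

Each pair mirrors across the alphabet (r↔i, o↔l, b↔y): positions sum to 25. Letters are reflected about the middle of the alphabet (position → 25−position): Atbash.
Reversing it on hvirvh: h↔s, v↔e, i↔r, r↔i, v↔e, h↔s.

series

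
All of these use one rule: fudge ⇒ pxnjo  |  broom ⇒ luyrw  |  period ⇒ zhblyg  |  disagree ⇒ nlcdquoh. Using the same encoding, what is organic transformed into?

yuqdxlm

The shifts repeat in a cycle of length 2: positions 0,1,… shift by +10, +3, then the pattern repeats.
Applying it to organic: o+10=y, r+3=u, g+10=q, a+3=d, n+10=x, i+3=l, c+10=m.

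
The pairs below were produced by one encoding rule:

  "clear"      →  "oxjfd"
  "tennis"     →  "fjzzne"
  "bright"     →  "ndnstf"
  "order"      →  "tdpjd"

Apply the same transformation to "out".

tzf

The shift depends on letter class: consonant c→o is +12, but vowel e→j is +5. Two shifts are in play — +5 for a/e/i/o/u, +12 for every other letter.
Applying it to out: o(vowel)+5=t, u(vowel)+5=z, t(cons)+12=f.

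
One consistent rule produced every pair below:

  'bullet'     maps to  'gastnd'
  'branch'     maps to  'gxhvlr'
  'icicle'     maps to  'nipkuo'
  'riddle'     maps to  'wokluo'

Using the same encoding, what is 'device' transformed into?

ikcqlo

In bullet: b→g is +5, u→a is +6, l→s is +7, l→t is +8 — the shift increases by 1 each position. Each letter shifts forward by (position + 5), i.e. 5, 6, 7, … — the shift grows by one for each successive letter.
For device: d+5=i, e+6=k, v+7=c, i+8=q, c+9=l, e+10=o.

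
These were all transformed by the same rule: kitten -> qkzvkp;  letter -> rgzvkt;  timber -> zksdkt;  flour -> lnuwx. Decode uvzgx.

otter

Shifts by position in kitten: pos 0: k→q (+6), pos 1: i→k (+2), pos 2: t→z (+6), pos 3: t→v (+2) — repeating every 2. The shifts repeat in a cycle of length 2: positions 0,1,… shift by +6, +2, then the pattern repeats.
Reversing it on uvzgx: u−6=o, v−2=t, z−6=t, g−2=e, x−6=r.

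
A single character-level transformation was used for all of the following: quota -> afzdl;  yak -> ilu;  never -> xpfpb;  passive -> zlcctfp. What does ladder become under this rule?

vlnnpb

The shift depends on letter class: consonant q→a is +10, but vowel u→f is +11. The rule splits by letter class: vowels +11, consonants +10.
Applying it to ladder: l(cons)+10=v, a(vowel)+11=l, d(cons)+10=n, d(cons)+10=n, e(vowel)+11=p, r(cons)+10=b.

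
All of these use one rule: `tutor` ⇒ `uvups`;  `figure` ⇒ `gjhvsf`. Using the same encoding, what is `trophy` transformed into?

uspqiz

Every letter moves 1 place later in the alphabet, wrapping around z→a.
For trophy: t+1=u, r+1=s, o+1=p, p+1=q, h+1=i, y+1=z.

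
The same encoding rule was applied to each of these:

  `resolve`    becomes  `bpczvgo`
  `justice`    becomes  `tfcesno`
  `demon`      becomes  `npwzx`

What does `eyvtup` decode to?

The shifts repeat in a cycle of length 2: positions 0,1,… shift by +10, +11, then the pattern repeats.
Decoding eyvtup: e−10=u, y−11=n, v−10=l, t−11=i, u−10=k, p−11=e.

unlike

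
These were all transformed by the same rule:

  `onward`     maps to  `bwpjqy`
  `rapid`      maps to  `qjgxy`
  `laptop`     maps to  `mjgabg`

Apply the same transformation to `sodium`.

vbyxfr

o(14)→b(1) and n(13)→w(22) fit y≡5x+9 (mod 26); the inverse of 5 mod 26 is 21. Each letter's alphabet position (a=0..z=25) is mapped through 5·x+9 mod 26 — an affine cipher.
On sodium: s(18)→5·18+9≡21=v; o(14)→5·14+9≡1=b; d(3)→5·3+9≡24=y; i(8)→5·8+9≡23=x; u(20)→5·20+9≡5=f; m(12)→5·12+9≡17=r (all mod 26).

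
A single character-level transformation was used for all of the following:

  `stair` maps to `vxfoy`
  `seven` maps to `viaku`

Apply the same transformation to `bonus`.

essaz

In stair: s→v is +3, t→x is +4, a→f is +5, i→o is +6 — the shift increases by 1 each position. The shift increases by 1 at each position, starting from +3: 3, 4, 5, ….
Applying it to bonus: b+3=e, o+4=s, n+5=s, u+6=a, s+7=z.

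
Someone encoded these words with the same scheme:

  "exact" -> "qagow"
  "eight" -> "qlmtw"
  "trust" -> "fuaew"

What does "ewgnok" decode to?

Shifts by position in exact: pos 0: e→q (+12), pos 1: x→a (+3), pos 2: a→g (+6), pos 3: c→o (+12), pos 4: t→w (+3) — repeating every 3. A repeating key of period 3 is used — shifts +12, +3, +6 over and over.
Undoing it on ewgnok: e−12=s, w−3=t, g−6=a, n−12=b, o−3=l, k−6=e.

stable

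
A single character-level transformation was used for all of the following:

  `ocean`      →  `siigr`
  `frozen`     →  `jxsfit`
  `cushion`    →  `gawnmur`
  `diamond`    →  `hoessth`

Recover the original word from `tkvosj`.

period

Shifts by position in ocean: pos 0: o→s (+4), pos 1: c→i (+6), pos 2: e→i (+4), pos 3: a→g (+6) — repeating every 2. It's a Vigenère-style cipher with numeric key [4,6]: position i shifts by key[i mod 2].
Reversing it on tkvosj: t−4=p, k−6=e, v−4=r, o−6=i, s−4=o, j−6=d.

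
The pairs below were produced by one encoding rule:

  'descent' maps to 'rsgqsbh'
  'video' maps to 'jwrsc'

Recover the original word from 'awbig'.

minus

Compare letters: d→r is +14, e→s is +14, s→g is +14 — a constant shift. This is a Caesar cipher with shift 14.
Decoding awbig: a−14=m, w−14=i, b−14=n, i−14=u, g−14=s.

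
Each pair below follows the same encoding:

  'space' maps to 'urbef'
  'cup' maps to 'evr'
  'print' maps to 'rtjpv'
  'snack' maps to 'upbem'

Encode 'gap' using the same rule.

ibr

The shift depends on letter class: consonant s→u is +2, but vowel a→b is +1. The rule splits by letter class: vowels +1, consonants +2.
On gap: g(cons)+2=i, a(vowel)+1=b, p(cons)+2=r.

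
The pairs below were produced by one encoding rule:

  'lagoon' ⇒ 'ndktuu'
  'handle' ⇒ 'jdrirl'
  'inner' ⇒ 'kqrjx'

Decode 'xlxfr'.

vital

The shift increases by 1 at each position, starting from +2: 2, 3, 4, ….
Decoding xlxfr: x−2=v, l−3=i, x−4=t, f−5=a, r−6=l.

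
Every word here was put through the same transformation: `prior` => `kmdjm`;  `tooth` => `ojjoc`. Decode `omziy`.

Compare letters: p→k is +21, r→m is +21, i→d is +21 — a constant shift. Every letter moves 21 places later in the alphabet, wrapping around z→a.
Reversing it on omziy: o−21=t, m−21=r, z−21=e, i−21=n, y−21=d.

trend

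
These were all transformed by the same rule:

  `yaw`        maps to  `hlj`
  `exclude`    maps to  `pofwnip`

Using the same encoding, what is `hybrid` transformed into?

otcmjs

The output letters match the input read backwards, each shifted +11: yaw reversed is way. Two steps: reverse the string, then apply a Caesar shift of +11.
On hybrid: reverse → dirbyh; then shift: d+11=o, i+11=t, r+11=c, b+11=m, y+11=j, h+11=s.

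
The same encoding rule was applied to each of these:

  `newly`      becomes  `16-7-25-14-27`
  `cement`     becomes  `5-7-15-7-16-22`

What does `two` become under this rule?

n is letter #14 and maps to 16: an offset of 2. Each letter is replaced by its alphabet position (a=1..z=26) + 2.
On two: t=20→22, w=23→25, o=15→17.

22-25-17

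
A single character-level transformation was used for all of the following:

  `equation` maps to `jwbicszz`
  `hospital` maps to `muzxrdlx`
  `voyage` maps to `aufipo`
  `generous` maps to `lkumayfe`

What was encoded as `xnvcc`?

In equation: e→j is +5, q→w is +6, u→b is +7, a→i is +8 — the shift increases by 1 each position. The shift increases by 1 at each position, starting from +5: 5, 6, 7, ….
Decoding xnvcc: x−5=s, n−6=h, v−7=o, c−8=u, c−9=t.

shout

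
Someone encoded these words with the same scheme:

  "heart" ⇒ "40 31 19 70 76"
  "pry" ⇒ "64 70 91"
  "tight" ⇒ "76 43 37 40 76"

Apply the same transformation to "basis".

h(#8)→40 and e(#5)→31: differences scale by 3, so n = 3·pos + 16. With a=1..z=26, the number is 3·pos + 16.
For basis: b=2→22, a=1→19, s=19→73, i=9→43, s=19→73.

22 19 73 43 73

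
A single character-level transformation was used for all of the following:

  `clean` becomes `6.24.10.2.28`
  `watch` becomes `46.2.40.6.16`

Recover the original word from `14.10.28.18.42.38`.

genius

c(#3)→6 and l(#12)→24: differences scale by 2, so n = 2·pos + 0. The formula is n = 2×(alphabet index, a=1).
Undoing it on 14.10.28.18.42.38: 14→(14−0)÷2=7=g, 10→(10−0)÷2=5=e, 28→(28−0)÷2=14=n, 18→(18−0)÷2=9=i, 42→(42−0)÷2=21=u, 38→(38−0)÷2=19=s.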